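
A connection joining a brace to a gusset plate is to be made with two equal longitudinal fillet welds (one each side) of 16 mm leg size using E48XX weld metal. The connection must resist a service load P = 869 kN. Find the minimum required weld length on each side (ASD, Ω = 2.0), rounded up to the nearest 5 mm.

L = 270 mm on each side

E48XX → F_EXX = 480 MPa.
Throat t_e = 0.707 × 16 = 11.31 mm.
r_n/Ω = (0.6 × 480 × 11.31) / 2.0 = 1629 N/mm = 1.629 kN/mm.
L_req = P / (r_n/Ω) = 869 / 1.629 = 533.5 mm total.
Per side: 533.5 / 2 = 266.7 mm.
Round up → use L = 270 mm on each side.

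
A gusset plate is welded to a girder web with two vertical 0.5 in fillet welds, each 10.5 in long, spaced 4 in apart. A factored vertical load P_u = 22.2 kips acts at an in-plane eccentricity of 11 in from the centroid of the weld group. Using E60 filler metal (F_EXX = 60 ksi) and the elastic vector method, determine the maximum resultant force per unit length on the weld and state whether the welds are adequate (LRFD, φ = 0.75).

Total weld length L_w = 21 in. Treat welds as unit-width lines.
Polar moment about centroid: J = 2[d³/12 + d(b/2)²] = 2[10.5³/12 + 10.5×2²] = 276.9 in³.
Direct shear f_v = P/L_w = 22.2 / 21 = 1.057 kip/in (vertical).
Torsion M = P·e = 22.2 × 11 = 244.2 kip·in.
Critical point at (x, y) = (2, 5.25) from centroid. f_tx = M·y/J = 4.629 kip/in; f_ty = M·x/J = 1.764 kip/in.
Resultant f_max = √[f_tx² + (f_v + f_ty)²] = √[4.629² + (1.057 + 1.764)²] = 5.421 kip/in.
Capacity per unit length: φr_n = 0.75 × 0.6 × 60 × (0.707 × 0.5) = 9.544 kip/in.
5.421 ≤ 9.544 → adequate.

f_max ≈ 5.42 kip/in; adequate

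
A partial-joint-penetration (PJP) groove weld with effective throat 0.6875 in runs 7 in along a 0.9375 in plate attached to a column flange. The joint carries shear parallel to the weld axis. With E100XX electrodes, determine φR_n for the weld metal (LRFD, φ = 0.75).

φR_n ≈ 217 kip

E100XX → F_EXX = 100 ksi.
Effective throat (given) t_e = 0.6875 in.
A_we = 0.6875 × 7 = 4.812 in².
F_nw = 0.6 F_EXX = 60 ksi.
φR_n = 0.75 × 60 × 4.812 = 216.6 kip.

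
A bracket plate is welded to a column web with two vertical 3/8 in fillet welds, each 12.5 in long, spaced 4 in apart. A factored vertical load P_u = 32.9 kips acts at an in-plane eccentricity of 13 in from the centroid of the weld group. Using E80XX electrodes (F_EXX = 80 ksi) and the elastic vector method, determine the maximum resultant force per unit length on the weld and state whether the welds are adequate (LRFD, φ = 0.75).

Total weld length L_w = 25 in. Treat welds as unit-width lines.
Polar moment about centroid: J = 2[d³/12 + d(b/2)²] = 2[12.5³/12 + 12.5×2²] = 425.5 in³.
Direct shear f_v = P/L_w = 32.9 / 25 = 1.316 kip/in (vertical).
Torsion M = P·e = 32.9 × 13 = 427.7 kip·in.
Critical point at (x, y) = (2, 6.25) from centroid. f_tx = M·y/J = 6.282 kip/in; f_ty = M·x/J = 2.01 kip/in.
Resultant f_max = √[f_tx² + (f_v + f_ty)²] = √[6.282² + (1.316 + 2.01)²] = 7.108 kip/in.
Capacity per unit length: φr_n = 0.75 × 0.6 × 80 × (0.707 × 0.375) = 9.544 kip/in.
7.108 ≤ 9.544 → adequate.

f_max ≈ 7.11 kip/in; adequate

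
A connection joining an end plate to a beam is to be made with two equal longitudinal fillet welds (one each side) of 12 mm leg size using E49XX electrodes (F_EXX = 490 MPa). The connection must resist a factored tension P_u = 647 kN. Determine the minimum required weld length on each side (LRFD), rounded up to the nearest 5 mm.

L = 175 mm on each side

Throat t_e = 0.707 × 12 = 8.484 mm.
φr_n = 0.75 × 0.6 × 490 × 8.484 × 10⁻³ = 1.871 kN/mm.
L_req = P_u / φr_n = 647 / 1.871 = 345.9 mm total.
Per side: 345.9 / 2 = 172.9 mm.
Round up → use L = 175 mm on each side.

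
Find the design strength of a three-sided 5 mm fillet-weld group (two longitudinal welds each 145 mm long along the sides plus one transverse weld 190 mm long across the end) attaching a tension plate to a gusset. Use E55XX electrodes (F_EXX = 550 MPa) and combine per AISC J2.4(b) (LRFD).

φR_n ≈ 465 kN

t_e = 0.707 × 5 = 3.535 mm.
R_nwl = 0.6 × 550 × 3.535 × 290 × 10⁻³ = 338.3 kN (longitudinal, 2 welds).
R_nwt = 0.6 × 550 × 3.535 × 190 × 10⁻³ = 221.6 kN (transverse, base value).
(i) R_nwl + R_nwt = 559.9 kN; (ii) 0.85 R_nwl + 1.5 R_nwt = 620 kN.
R_n = max = 620 kN [governs: (ii)]; φR_n = 465 kN.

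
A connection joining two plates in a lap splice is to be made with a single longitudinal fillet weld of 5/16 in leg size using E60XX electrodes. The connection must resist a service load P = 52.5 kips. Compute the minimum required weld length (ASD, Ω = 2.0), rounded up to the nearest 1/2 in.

L = 13.5 in

E60XX → F_EXX = 60 ksi.
Throat t_e = 0.707 × 0.3125 = 0.2209 in.
r_n/Ω = (0.6 × 60 × 0.2209) / 2.0 = 3.977 kip/in.
L_req = P / (r_n/Ω) = 52.5 / 3.977 = 13.2 in total.
Round up → use L = 13.5 in.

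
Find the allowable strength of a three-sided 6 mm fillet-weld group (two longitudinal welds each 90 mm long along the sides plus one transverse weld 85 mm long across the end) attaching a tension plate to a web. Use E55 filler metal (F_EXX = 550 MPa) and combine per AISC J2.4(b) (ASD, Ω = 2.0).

t_e = 0.707 × 6 = 4.242 mm.
R_nwl = 0.6 × 550 × 4.242 × 180 × 10⁻³ = 252 kN (longitudinal, 2 welds).
R_nwt = 0.6 × 550 × 4.242 × 85 × 10⁻³ = 119 kN (transverse, base value).
(i) R_nwl + R_nwt = 371 kN; (ii) 0.85 R_nwl + 1.5 R_nwt = 392.7 kN.
R_n = max = 392.7 kN [governs: (ii)]; R_n/Ω = 196.3 kN.

R_n/Ω ≈ 196 kN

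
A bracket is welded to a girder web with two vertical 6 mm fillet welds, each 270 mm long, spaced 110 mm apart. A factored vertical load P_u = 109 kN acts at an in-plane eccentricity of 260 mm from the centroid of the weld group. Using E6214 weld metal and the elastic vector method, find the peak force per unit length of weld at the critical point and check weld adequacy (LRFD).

f_max ≈ 936 N/mm; adequate

E62XX → F_EXX = 620 MPa.
Total weld length L_w = 540 mm. Treat welds as unit-width lines.
Polar moment about centroid: J = 2[d³/12 + d(b/2)²] = 2[270³/12 + 270×55²] = 4914000 mm³.
Direct shear f_v = P/L_w = 109×10³ / 540 = 201.9 N/mm (vertical).
Torsion M = P·e = 109×10³ × 260 = 28340000 N·mm.
Critical point at (x, y) = (55, 135) from centroid. f_tx = M·y/J = 778.6 N/mm; f_ty = M·x/J = 317.2 N/mm.
Resultant f_max = √[f_tx² + (f_v + f_ty)²] = √[778.6² + (201.9 + 317.2)²] = 935.7 N/mm.
Capacity per unit length: φr_n = 0.75 × 0.6 × 620 × (0.707 × 6) = 1184 N/mm.
935.7 ≤ 1184 → adequate.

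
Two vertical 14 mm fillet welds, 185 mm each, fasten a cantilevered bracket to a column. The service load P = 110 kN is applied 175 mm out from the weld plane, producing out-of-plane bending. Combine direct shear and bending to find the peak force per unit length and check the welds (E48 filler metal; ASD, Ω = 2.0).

E48XX → F_EXX = 480 MPa.
L_w = 2 × 185 = 370 mm; section modulus (unit throat) S = 2 × L²/6 = 11410 mm².
Direct shear f_v = P/L_w = 110×10³/370 = 297.3 N/mm.
Moment M = P × e = 110×10³ × 175 = 19250000 N·mm; bending f_b = M/S = 1687 N/mm.
f_max = √(f_v² + f_b²) = √(297.3² + 1687²) = 1713 N/mm.
r_n/Ω = (1/2.0) × 0.6 × 480 × (0.707 × 14) = 1425 N/mm → NOT adequate.

f_max ≈ 1710 N/mm; NOT adequate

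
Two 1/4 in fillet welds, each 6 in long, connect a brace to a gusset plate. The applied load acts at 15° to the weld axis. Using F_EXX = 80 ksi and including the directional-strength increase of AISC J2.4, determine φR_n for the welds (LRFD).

t_e = 0.707 × 0.25 = 0.1767 in; A_we = 0.1767 × 12 = 2.121 in².
Directional factor: 1.0 + 0.5 sin^1.5(15°) = 1.066.
F_nw = 0.6 × 80 × 1.066 = 51.16 ksi.
φR_n = 0.75 × 51.16 × 2.121 = 81.38 kip.

φR_n ≈ 81.4 kip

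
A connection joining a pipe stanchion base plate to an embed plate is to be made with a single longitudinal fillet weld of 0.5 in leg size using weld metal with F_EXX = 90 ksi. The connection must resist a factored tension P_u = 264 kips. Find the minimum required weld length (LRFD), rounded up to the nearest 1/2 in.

L = 18.5 in

Throat t_e = 0.707 × 0.5 = 0.3535 in.
φr_n = 0.75 × 0.6 × 90 × 0.3535 = 14.32 kips/in.
L_req = P_u / φr_n = 264 / 14.32 = 18.44 in total.
Round up → use L = 18.5 in.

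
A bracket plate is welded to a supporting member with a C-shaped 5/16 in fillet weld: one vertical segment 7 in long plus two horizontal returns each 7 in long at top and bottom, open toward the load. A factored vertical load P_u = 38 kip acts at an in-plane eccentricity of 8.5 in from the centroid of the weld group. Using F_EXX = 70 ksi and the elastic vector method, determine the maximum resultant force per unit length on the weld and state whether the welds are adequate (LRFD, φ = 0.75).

f_max ≈ 7.52 kip/in; NOT adequate

Total weld length L_w = 21 in. Treat welds as unit-width lines.
Centroid: x̄ = 2×7×3.5 / 21 = 2.333 in from the vertical weld.
Polar moment about centroid: J = I_x + I_y = [7³/12 + 2×7×3.5²] + [7×2.333² + 2(7³/12 + 7×1.167²)] = 314.4 in³.
Direct shear f_v = P/L_w = 38 / 21 = 1.81 kip/in (vertical).
Torsion M = P·e = 38 × 8.5 = 323 kip·in.
Critical point at (x, y) = (4.667, 3.5) from centroid. f_tx = M·y/J = 3.596 kip/in; f_ty = M·x/J = 4.794 kip/in.
Resultant f_max = √[f_tx² + (f_v + f_ty)²] = √[3.596² + (1.81 + 4.794)²] = 7.519 kip/in.
Capacity per unit length: φr_n = 0.75 × 0.6 × 70 × (0.707 × 0.3125) = 6.96 kip/in.
7.519 > 6.96 → NOT adequate.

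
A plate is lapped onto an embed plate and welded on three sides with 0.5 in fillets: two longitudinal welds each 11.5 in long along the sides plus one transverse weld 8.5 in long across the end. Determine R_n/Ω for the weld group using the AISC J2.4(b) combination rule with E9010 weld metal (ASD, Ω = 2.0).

R_n/Ω ≈ 308 kip

E90XX → F_EXX = 90 ksi.
t_e = 0.707 × 0.5 = 0.3535 in.
R_nwl = 0.6 × 90 × 0.3535 × 23 = 439 kip (longitudinal, 2 welds).
R_nwt = 0.6 × 90 × 0.3535 × 8.5 = 162.3 kip (transverse, base value).
(i) R_nwl + R_nwt = 601.3 kip; (ii) 0.85 R_nwl + 1.5 R_nwt = 616.6 kip.
R_n = max = 616.6 kip [governs: (ii)]; R_n/Ω = 308.3 kip.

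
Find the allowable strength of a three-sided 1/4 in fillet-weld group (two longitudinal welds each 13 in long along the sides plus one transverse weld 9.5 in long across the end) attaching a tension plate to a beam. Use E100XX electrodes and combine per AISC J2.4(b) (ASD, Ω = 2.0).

R_n/Ω ≈ 193 kip

E100XX → F_EXX = 100 ksi.
t_e = 0.707 × 0.25 = 0.1767 in.
R_nwl = 0.6 × 100 × 0.1767 × 26 = 275.7 kip (longitudinal, 2 welds).
R_nwt = 0.6 × 100 × 0.1767 × 9.5 = 100.7 kip (transverse, base value).
(i) R_nwl + R_nwt = 376.5 kip; (ii) 0.85 R_nwl + 1.5 R_nwt = 385.5 kip.
R_n = max = 385.5 kip [governs: (ii)]; R_n/Ω = 192.7 kip.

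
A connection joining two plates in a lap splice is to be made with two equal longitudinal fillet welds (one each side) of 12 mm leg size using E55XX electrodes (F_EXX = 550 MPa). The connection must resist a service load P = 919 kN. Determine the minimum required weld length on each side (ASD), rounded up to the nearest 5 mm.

Throat t_e = 0.707 × 12 = 8.484 mm.
r_n/Ω = (0.6 × 550 × 8.484) / 2.0 = 1400 N/mm = 1.4 kN/mm.
L_req = P / (r_n/Ω) = 919 / 1.4 = 656.5 mm total.
Per side: 656.5 / 2 = 328.2 mm.
Round up → use L = 330 mm on each side.

L = 330 mm on each side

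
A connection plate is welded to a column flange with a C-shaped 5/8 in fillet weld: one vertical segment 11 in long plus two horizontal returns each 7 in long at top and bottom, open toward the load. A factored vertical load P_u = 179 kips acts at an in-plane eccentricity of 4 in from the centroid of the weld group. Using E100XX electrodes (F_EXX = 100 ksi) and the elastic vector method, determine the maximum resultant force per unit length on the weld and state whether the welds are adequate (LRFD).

Total weld length L_w = 25 in. Treat welds as unit-width lines.
Centroid: x̄ = 2×7×3.5 / 25 = 1.96 in from the vertical weld.
Polar moment about centroid: J = I_x + I_y = [11³/12 + 2×7×5.5²] + [11×1.96² + 2(7³/12 + 7×1.54²)] = 667 in³.
Direct shear f_v = P/L_w = 179 / 25 = 7.16 kip/in (vertical).
Torsion M = P·e = 179 × 4 = 716 kip·in.
Critical point at (x, y) = (5.04, 5.5) from centroid. f_tx = M·y/J = 5.904 kip/in; f_ty = M·x/J = 5.41 kip/in.
Resultant f_max = √[f_tx² + (f_v + f_ty)²] = √[5.904² + (7.16 + 5.41)²] = 13.89 kip/in.
Capacity per unit length: φr_n = 0.75 × 0.6 × 100 × (0.707 × 0.625) = 19.88 kip/in.
13.89 ≤ 19.88 → adequate.

f_max ≈ 13.9 kip/in; adequate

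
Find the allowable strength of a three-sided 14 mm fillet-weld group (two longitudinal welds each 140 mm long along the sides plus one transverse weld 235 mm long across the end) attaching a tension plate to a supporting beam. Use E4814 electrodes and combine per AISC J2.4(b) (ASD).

E48XX → F_EXX = 480 MPa.
t_e = 0.707 × 14 = 9.898 mm.
R_nwl = 0.6 × 480 × 9.898 × 280 × 10⁻³ = 798.2 kN (longitudinal, 2 welds).
R_nwt = 0.6 × 480 × 9.898 × 235 × 10⁻³ = 669.9 kN (transverse, base value).
(i) R_nwl + R_nwt = 1468 kN; (ii) 0.85 R_nwl + 1.5 R_nwt = 1683 kN.
R_n = max = 1683 kN [governs: (ii)]; R_n/Ω = 841.6 kN.

R_n/Ω ≈ 842 kN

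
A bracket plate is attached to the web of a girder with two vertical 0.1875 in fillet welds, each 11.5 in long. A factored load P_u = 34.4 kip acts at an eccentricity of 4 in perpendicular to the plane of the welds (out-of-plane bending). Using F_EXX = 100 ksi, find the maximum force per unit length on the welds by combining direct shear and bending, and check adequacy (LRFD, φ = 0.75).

L_w = 2 × 11.5 = 23 in; section modulus (unit throat) S = 2 × L²/6 = 44.08 in².
Direct shear f_v = P/L_w = 34.4/23 = 1.496 kip/in.
Moment M = P × e = 34.4 × 4 = 137.6 kip·in; bending f_b = M/S = 3.121 kip/in.
f_max = √(f_v² + f_b²) = √(1.496² + 3.121²) = 3.461 kip/in.
φr_n = 0.75 × 0.6 × 100 × (0.707 × 0.1875) = 5.965 kip/in → adequate.

f_max ≈ 3.46 kip/in; adequate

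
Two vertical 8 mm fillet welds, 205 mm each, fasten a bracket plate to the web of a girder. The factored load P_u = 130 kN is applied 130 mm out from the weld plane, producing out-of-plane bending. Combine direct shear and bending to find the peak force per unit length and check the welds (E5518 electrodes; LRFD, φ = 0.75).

f_max ≈ 1250 N/mm; adequate

E55XX → F_EXX = 550 MPa.
L_w = 2 × 205 = 410 mm; section modulus (unit throat) S = 2 × L²/6 = 14010 mm².
Direct shear f_v = P/L_w = 130×10³/410 = 317.1 N/mm.
Moment M = P × e = 130×10³ × 130 = 16900000 N·mm; bending f_b = M/S = 1206 N/mm.
f_max = √(f_v² + f_b²) = √(317.1² + 1206²) = 1247 N/mm.
φr_n = 0.75 × 0.6 × 550 × (0.707 × 8) = 1400 N/mm → adequate.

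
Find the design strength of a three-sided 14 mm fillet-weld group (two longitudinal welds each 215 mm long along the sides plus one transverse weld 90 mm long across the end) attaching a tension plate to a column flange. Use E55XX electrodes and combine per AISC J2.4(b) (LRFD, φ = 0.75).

E55XX → F_EXX = 550 MPa.
t_e = 0.707 × 14 = 9.898 mm.
R_nwl = 0.6 × 550 × 9.898 × 430 × 10⁻³ = 1405 kN (longitudinal, 2 welds).
R_nwt = 0.6 × 550 × 9.898 × 90 × 10⁻³ = 294 kN (transverse, base value).
(i) R_nwl + R_nwt = 1698 kN; (ii) 0.85 R_nwl + 1.5 R_nwt = 1635 kN.
R_n = max = 1698 kN [governs: (i)]; φR_n = 1274 kN.

φR_n ≈ 1270 kN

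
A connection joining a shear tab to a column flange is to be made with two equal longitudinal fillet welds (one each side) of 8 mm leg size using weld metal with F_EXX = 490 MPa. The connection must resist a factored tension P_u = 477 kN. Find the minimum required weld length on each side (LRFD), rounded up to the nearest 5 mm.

Throat t_e = 0.707 × 8 = 5.656 mm.
φr_n = 0.75 × 0.6 × 490 × 5.656 × 10⁻³ = 1.247 kN/mm.
L_req = P_u / φr_n = 477 / 1.247 = 382.5 mm total.
Per side: 382.5 / 2 = 191.2 mm.
Round up → use L = 195 mm on each side.

L = 195 mm on each side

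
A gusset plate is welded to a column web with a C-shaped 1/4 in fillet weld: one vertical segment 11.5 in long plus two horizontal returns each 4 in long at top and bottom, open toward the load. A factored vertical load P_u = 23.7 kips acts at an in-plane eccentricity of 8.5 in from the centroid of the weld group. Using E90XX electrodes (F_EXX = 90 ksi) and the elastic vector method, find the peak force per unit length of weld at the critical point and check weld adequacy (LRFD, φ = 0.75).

Total weld length L_w = 19.5 in. Treat welds as unit-width lines.
Centroid: x̄ = 2×4×2 / 19.5 = 0.8205 in from the vertical weld.
Polar moment about centroid: J = I_x + I_y = [11.5³/12 + 2×4×5.75²] + [11.5×0.8205² + 2(4³/12 + 4×1.179²)] = 420.8 in³.
Direct shear f_v = P/L_w = 23.7 / 19.5 = 1.215 kip/in (vertical).
Torsion M = P·e = 23.7 × 8.5 = 201.45 kip·in.
Critical point at (x, y) = (3.179, 5.75) from centroid. f_tx = M·y/J = 2.753 kip/in; f_ty = M·x/J = 1.522 kip/in.
Resultant f_max = √[f_tx² + (f_v + f_ty)²] = √[2.753² + (1.215 + 1.522)²] = 3.882 kip/in.
Capacity per unit length: φr_n = 0.75 × 0.6 × 90 × (0.707 × 0.25) = 7.158 kip/in.
3.882 ≤ 7.158 → adequate.

f_max ≈ 3.88 kip/in; adequate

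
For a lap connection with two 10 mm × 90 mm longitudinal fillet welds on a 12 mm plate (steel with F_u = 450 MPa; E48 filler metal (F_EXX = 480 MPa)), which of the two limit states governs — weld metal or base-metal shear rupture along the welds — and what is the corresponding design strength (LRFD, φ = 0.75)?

t_e = 0.707 × 10 = 7.07 mm; L = 180 mm.
Weld metal: φR_n = 0.75 × 0.6 × 480 × 7.07 × 180 × 10⁻³ = 274.9 kN.
Base metal (shear rupture): φR_n = 0.75 × 0.6 × 450 × 12 × 180 × 10⁻³ = 437.4 kN.
Governing: weld metal.

φR_n ≈ 275 kN (weld metal governs)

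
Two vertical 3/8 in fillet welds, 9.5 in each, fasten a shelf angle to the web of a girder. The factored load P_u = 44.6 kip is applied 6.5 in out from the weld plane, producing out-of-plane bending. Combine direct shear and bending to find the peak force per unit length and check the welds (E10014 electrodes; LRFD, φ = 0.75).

f_max ≈ 9.92 kip/in; adequate

E100XX → F_EXX = 100 ksi.
L_w = 2 × 9.5 = 19 in; section modulus (unit throat) S = 2 × L²/6 = 30.08 in².
Direct shear f_v = P/L_w = 44.6/19 = 2.347 kip/in.
Moment M = P × e = 44.6 × 6.5 = 289.9 kip·in; bending f_b = M/S = 9.637 kip/in.
f_max = √(f_v² + f_b²) = √(2.347² + 9.637²) = 9.918 kip/in.
φr_n = 0.75 × 0.6 × 100 × (0.707 × 0.375) = 11.93 kip/in → adequate.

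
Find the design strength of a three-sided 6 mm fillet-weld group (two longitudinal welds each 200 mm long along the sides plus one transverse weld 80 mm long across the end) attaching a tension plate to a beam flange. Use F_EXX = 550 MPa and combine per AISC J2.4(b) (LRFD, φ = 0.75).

t_e = 0.707 × 6 = 4.242 mm.
R_nwl = 0.6 × 550 × 4.242 × 400 × 10⁻³ = 559.9 kN (longitudinal, 2 welds).
R_nwt = 0.6 × 550 × 4.242 × 80 × 10⁻³ = 112 kN (transverse, base value).
(i) R_nwl + R_nwt = 671.9 kN; (ii) 0.85 R_nwl + 1.5 R_nwt = 643.9 kN.
R_n = max = 671.9 kN [governs: (i)]; φR_n = 503.9 kN.

φR_n ≈ 504 kN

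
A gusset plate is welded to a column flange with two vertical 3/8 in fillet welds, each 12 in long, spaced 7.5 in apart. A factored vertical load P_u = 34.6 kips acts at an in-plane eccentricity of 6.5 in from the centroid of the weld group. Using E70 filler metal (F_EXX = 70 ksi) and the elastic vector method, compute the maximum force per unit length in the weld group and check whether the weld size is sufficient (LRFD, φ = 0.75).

f_max ≈ 3.53 kip/in; adequate

Total weld length L_w = 24 in. Treat welds as unit-width lines.
Polar moment about centroid: J = 2[d³/12 + d(b/2)²] = 2[12³/12 + 12×3.75²] = 625.5 in³.
Direct shear f_v = P/L_w = 34.6 / 24 = 1.442 kip/in (vertical).
Torsion M = P·e = 34.6 × 6.5 = 224.9 kip·in.
Critical point at (x, y) = (3.75, 6) from centroid. f_tx = M·y/J = 2.157 kip/in; f_ty = M·x/J = 1.348 kip/in.
Resultant f_max = √[f_tx² + (f_v + f_ty)²] = √[2.157² + (1.442 + 1.348)²] = 3.527 kip/in.
Capacity per unit length: φr_n = 0.75 × 0.6 × 70 × (0.707 × 0.375) = 8.351 kip/in.
3.527 ≤ 8.351 → adequate.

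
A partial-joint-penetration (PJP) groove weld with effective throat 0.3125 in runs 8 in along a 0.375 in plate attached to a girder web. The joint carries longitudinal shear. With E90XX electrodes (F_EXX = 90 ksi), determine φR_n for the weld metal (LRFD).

Effective throat (given) t_e = 0.3125 in.
A_we = 0.3125 × 8 = 2.5 in².
F_nw = 0.6 F_EXX = 54 ksi.
φR_n = 0.75 × 54 × 2.5 = 101.2 kip.

φR_n ≈ 101 kip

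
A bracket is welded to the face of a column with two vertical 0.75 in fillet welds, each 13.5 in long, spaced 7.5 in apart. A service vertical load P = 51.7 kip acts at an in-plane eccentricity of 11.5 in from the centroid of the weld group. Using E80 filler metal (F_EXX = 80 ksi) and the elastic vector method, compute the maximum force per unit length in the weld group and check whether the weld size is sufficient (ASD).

Total weld length L_w = 27 in. Treat welds as unit-width lines.
Polar moment about centroid: J = 2[d³/12 + d(b/2)²] = 2[13.5³/12 + 13.5×3.75²] = 789.8 in³.
Direct shear f_v = P/L_w = 51.7 / 27 = 1.915 kip/in (vertical).
Torsion M = P·e = 51.7 × 11.5 = 594.55 kip·in.
Critical point at (x, y) = (3.75, 6.75) from centroid. f_tx = M·y/J = 5.082 kip/in; f_ty = M·x/J = 2.823 kip/in.
Resultant f_max = √[f_tx² + (f_v + f_ty)²] = √[5.082² + (1.915 + 2.823)²] = 6.948 kip/in.
Capacity per unit length: r_n/Ω = (1/2.0) × 0.6 × 80 × (0.707 × 0.75) = 12.73 kip/in.
6.948 ≤ 12.73 → adequate.

f_max ≈ 6.95 kip/in; adequate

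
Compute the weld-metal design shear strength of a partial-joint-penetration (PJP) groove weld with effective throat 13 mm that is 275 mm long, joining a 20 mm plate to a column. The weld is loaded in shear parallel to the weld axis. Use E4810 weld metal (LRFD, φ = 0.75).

φR_n ≈ 772 kN

E48XX → F_EXX = 480 MPa.
Effective throat (given) t_e = 13 mm.
A_we = 13 × 275 = 3575 mm².
F_nw = 0.6 F_EXX = 288 MPa.
φR_n = 0.75 × 288 × 3575 × 10⁻³ = 772.2 kN.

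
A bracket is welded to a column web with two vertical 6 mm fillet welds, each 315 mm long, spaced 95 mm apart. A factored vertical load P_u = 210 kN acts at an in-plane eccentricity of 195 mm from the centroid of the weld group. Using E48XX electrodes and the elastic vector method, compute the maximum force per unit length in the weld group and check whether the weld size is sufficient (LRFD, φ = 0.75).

E48XX → F_EXX = 480 MPa.
Total weld length L_w = 630 mm. Treat welds as unit-width lines.
Polar moment about centroid: J = 2[d³/12 + d(b/2)²] = 2[315³/12 + 315×47.5²] = 6631000 mm³.
Direct shear f_v = P/L_w = 210×10³ / 630 = 333.3 N/mm (vertical).
Torsion M = P·e = 210×10³ × 195 = 40950000 N·mm.
Critical point at (x, y) = (47.5, 157.5) from centroid. f_tx = M·y/J = 972.7 N/mm; f_ty = M·x/J = 293.3 N/mm.
Resultant f_max = √[f_tx² + (f_v + f_ty)²] = √[972.7² + (333.3 + 293.3)²] = 1157 N/mm.
Capacity per unit length: φr_n = 0.75 × 0.6 × 480 × (0.707 × 6) = 916.3 N/mm.
1157 > 916.3 → NOT adequate.

f_max ≈ 1160 N/mm; NOT adequate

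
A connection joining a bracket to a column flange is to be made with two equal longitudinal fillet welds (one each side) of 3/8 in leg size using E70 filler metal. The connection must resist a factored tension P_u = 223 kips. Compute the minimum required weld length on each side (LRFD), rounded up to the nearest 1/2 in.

L = 13.5 in on each side

E70XX → F_EXX = 70 ksi.
Throat t_e = 0.707 × 0.375 = 0.2651 in.
φr_n = 0.75 × 0.6 × 70 × 0.2651 = 8.351 kips/in.
L_req = P_u / φr_n = 223 / 8.351 = 26.7 in total.
Per side: 26.7 / 2 = 13.35 in.
Round up → use L = 13.5 in on each side.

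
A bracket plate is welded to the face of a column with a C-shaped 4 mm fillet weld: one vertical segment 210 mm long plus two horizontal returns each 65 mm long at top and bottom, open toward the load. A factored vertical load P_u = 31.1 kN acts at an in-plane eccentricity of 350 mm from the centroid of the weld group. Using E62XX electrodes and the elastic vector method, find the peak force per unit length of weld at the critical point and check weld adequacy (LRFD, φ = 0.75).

f_max ≈ 594 N/mm; adequate

E62XX → F_EXX = 620 MPa.
Total weld length L_w = 340 mm. Treat welds as unit-width lines.
Centroid: x̄ = 2×65×32.5 / 340 = 12.43 mm from the vertical weld.
Polar moment about centroid: J = I_x + I_y = [210³/12 + 2×65×105²] + [210×12.43² + 2(65³/12 + 65×20.07²)] = 2336000 mm³.
Direct shear f_v = P/L_w = 31.1×10³ / 340 = 91.47 N/mm (vertical).
Torsion M = P·e = 31.1×10³ × 350 = 10885000 N·mm.
Critical point at (x, y) = (52.57, 105) from centroid. f_tx = M·y/J = 489.4 N/mm; f_ty = M·x/J = 245 N/mm.
Resultant f_max = √[f_tx² + (f_v + f_ty)²] = √[489.4² + (91.47 + 245)²] = 593.9 N/mm.
Capacity per unit length: φr_n = 0.75 × 0.6 × 620 × (0.707 × 4) = 789 N/mm.
593.9 ≤ 789 → adequate.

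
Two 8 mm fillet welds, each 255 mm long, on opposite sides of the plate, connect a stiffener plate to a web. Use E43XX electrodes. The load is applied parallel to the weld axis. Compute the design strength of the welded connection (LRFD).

E43XX → F_EXX = 430 MPa.
Effective throat t_e = 0.707 × 8 = 5.656 mm.
Total length L = 510 mm; A_we = 5.656 × 510 = 2885 mm².
F_nw = 0.6 F_EXX = 0.6 × 430 = 258 MPa.
φR_n = 0.75 × 258 × 2885 × 10⁻³ = 558.2 kN.

φR_n ≈ 558 kN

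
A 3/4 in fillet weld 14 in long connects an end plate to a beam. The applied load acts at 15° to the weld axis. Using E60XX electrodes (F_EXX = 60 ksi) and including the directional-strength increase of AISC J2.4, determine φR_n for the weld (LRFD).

φR_n ≈ 214 kip

t_e = 0.707 × 0.75 = 0.5302 in; A_we = 0.5302 × 14 = 7.423 in².
Directional factor: 1.0 + 0.5 sin^1.5(15°) = 1.066.
F_nw = 0.6 × 60 × 1.066 = 38.37 ksi.
φR_n = 0.75 × 38.37 × 7.423 = 213.6 kip.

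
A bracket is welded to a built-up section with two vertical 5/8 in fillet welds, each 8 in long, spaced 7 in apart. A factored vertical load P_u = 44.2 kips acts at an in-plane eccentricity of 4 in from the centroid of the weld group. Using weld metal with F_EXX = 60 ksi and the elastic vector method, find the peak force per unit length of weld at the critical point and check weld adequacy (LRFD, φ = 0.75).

Total weld length L_w = 16 in. Treat welds as unit-width lines.
Polar moment about centroid: J = 2[d³/12 + d(b/2)²] = 2[8³/12 + 8×3.5²] = 281.3 in³.
Direct shear f_v = P/L_w = 44.2 / 16 = 2.763 kip/in (vertical).
Torsion M = P·e = 44.2 × 4 = 176.8 kip·in.
Critical point at (x, y) = (3.5, 4) from centroid. f_tx = M·y/J = 2.514 kip/in; f_ty = M·x/J = 2.2 kip/in.
Resultant f_max = √[f_tx² + (f_v + f_ty)²] = √[2.514² + (2.763 + 2.2)²] = 5.562 kip/in.
Capacity per unit length: φr_n = 0.75 × 0.6 × 60 × (0.707 × 0.625) = 11.93 kip/in.
5.562 ≤ 11.93 → adequate.

f_max ≈ 5.56 kip/in; adequate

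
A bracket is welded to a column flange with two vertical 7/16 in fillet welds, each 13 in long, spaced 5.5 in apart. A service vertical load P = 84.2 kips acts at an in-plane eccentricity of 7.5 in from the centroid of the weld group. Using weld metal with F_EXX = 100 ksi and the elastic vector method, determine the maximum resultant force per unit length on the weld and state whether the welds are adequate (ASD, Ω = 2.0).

f_max ≈ 9.65 kip/in; NOT adequate

Total weld length L_w = 26 in. Treat welds as unit-width lines.
Polar moment about centroid: J = 2[d³/12 + d(b/2)²] = 2[13³/12 + 13×2.75²] = 562.8 in³.
Direct shear f_v = P/L_w = 84.2 / 26 = 3.238 kip/in (vertical).
Torsion M = P·e = 84.2 × 7.5 = 631.5 kip·in.
Critical point at (x, y) = (2.75, 6.5) from centroid. f_tx = M·y/J = 7.294 kip/in; f_ty = M·x/J = 3.086 kip/in.
Resultant f_max = √[f_tx² + (f_v + f_ty)²] = √[7.294² + (3.238 + 3.086)²] = 9.654 kip/in.
Capacity per unit length: r_n/Ω = (1/2.0) × 0.6 × 100 × (0.707 × 0.4375) = 9.279 kip/in.
9.654 > 9.279 → NOT adequate.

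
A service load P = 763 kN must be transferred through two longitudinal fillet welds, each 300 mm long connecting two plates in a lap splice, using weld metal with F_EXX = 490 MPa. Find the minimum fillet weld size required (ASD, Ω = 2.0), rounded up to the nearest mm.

Total weld length L = 600 mm.
Required throat t_e = P × Ω / (0.6 F_EXX × L) = 763 × 2.0 / (0.6 × 490 × 600 × 10⁻³) = 8.651 mm.
Required leg w = t_e / 0.707 = 12.24 mm → use 13 mm.

w = 13 mm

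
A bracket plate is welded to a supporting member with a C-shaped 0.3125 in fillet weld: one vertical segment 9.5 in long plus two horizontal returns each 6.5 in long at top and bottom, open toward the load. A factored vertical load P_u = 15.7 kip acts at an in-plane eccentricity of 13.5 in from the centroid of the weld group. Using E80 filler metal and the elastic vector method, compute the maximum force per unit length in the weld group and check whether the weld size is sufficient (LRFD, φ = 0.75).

E80XX → F_EXX = 80 ksi.
Total weld length L_w = 22.5 in. Treat welds as unit-width lines.
Centroid: x̄ = 2×6.5×3.25 / 22.5 = 1.878 in from the vertical weld.
Polar moment about centroid: J = I_x + I_y = [9.5³/12 + 2×6.5×4.75²] + [9.5×1.878² + 2(6.5³/12 + 6.5×1.372²)] = 468.5 in³.
Direct shear f_v = P/L_w = 15.7 / 22.5 = 0.6978 kip/in (vertical).
Torsion M = P·e = 15.7 × 13.5 = 211.95 kip·in.
Critical point at (x, y) = (4.622, 4.75) from centroid. f_tx = M·y/J = 2.149 kip/in; f_ty = M·x/J = 2.091 kip/in.
Resultant f_max = √[f_tx² + (f_v + f_ty)²] = √[2.149² + (0.6978 + 2.091)²] = 3.521 kip/in.
Capacity per unit length: φr_n = 0.75 × 0.6 × 80 × (0.707 × 0.3125) = 7.954 kip/in.
3.521 ≤ 7.954 → adequate.

f_max ≈ 3.52 kip/in; adequate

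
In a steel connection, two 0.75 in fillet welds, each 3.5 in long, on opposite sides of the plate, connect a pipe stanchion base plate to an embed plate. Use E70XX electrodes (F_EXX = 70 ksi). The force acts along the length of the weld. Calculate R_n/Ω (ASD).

Effective throat t_e = 0.707 × 0.75 = 0.5302 in.
Total length L = 7 in; A_we = 0.5302 × 7 = 3.712 in².
F_nw = 0.6 F_EXX = 0.6 × 70 = 42 ksi.
R_n = 42 × 3.712 = 155.9 kips; R_n/Ω = 155.9/2.0 = 77.95 kips.

R_n/Ω ≈ 77.9 kips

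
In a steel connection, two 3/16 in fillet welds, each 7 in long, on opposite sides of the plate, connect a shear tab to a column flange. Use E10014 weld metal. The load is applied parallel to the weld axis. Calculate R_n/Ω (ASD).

R_n/Ω ≈ 55.7 kip

E100XX → F_EXX = 100 ksi.
Effective throat t_e = 0.707 × 0.1875 = 0.1326 in.
Total length L = 14 in; A_we = 0.1326 × 14 = 1.856 in².
F_nw = 0.6 F_EXX = 0.6 × 100 = 60 ksi.
R_n = 60 × 1.856 = 111.4 kip; R_n/Ω = 111.4/2.0 = 55.68 kip.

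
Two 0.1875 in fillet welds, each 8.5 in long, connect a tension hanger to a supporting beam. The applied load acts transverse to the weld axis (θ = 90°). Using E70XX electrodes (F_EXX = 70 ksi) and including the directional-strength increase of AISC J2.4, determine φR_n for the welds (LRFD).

φR_n ≈ 106 kip

t_e = 0.707 × 0.1875 = 0.1326 in; A_we = 0.1326 × 17 = 2.254 in².
Directional factor: 1.0 + 0.5 sin^1.5(90°) = 1.5.
F_nw = 0.6 × 70 × 1.5 = 63 ksi.
φR_n = 0.75 × 63 × 2.254 = 106.5 kip.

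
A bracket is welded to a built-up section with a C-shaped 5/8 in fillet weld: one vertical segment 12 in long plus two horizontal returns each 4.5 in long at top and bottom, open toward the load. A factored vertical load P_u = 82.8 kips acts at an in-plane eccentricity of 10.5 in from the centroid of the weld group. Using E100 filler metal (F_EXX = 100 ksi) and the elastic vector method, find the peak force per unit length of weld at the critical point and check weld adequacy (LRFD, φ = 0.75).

Total weld length L_w = 21 in. Treat welds as unit-width lines.
Centroid: x̄ = 2×4.5×2.25 / 21 = 0.9643 in from the vertical weld.
Polar moment about centroid: J = I_x + I_y = [12³/12 + 2×4.5×6²] + [12×0.9643² + 2(4.5³/12 + 4.5×1.286²)] = 509.2 in³.
Direct shear f_v = P/L_w = 82.8 / 21 = 3.943 kip/in (vertical).
Torsion M = P·e = 82.8 × 10.5 = 869.4 kip·in.
Critical point at (x, y) = (3.536, 6) from centroid. f_tx = M·y/J = 10.24 kip/in; f_ty = M·x/J = 6.037 kip/in.
Resultant f_max = √[f_tx² + (f_v + f_ty)²] = √[10.24² + (3.943 + 6.037)²] = 14.3 kip/in.
Capacity per unit length: φr_n = 0.75 × 0.6 × 100 × (0.707 × 0.625) = 19.88 kip/in.
14.3 ≤ 19.88 → adequate.

f_max ≈ 14.3 kip/in; adequate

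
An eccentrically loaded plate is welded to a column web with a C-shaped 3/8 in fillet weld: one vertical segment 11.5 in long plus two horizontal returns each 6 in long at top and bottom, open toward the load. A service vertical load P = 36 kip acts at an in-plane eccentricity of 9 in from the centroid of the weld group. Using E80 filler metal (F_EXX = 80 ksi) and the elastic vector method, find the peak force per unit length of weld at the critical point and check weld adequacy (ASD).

Total weld length L_w = 23.5 in. Treat welds as unit-width lines.
Centroid: x̄ = 2×6×3 / 23.5 = 1.532 in from the vertical weld.
Polar moment about centroid: J = I_x + I_y = [11.5³/12 + 2×6×5.75²] + [11.5×1.532² + 2(6³/12 + 6×1.468²)] = 612.3 in³.
Direct shear f_v = P/L_w = 36 / 23.5 = 1.532 kip/in (vertical).
Torsion M = P·e = 36 × 9 = 324 kip·in.
Critical point at (x, y) = (4.468, 5.75) from centroid. f_tx = M·y/J = 3.042 kip/in; f_ty = M·x/J = 2.364 kip/in.
Resultant f_max = √[f_tx² + (f_v + f_ty)²] = √[3.042² + (1.532 + 2.364)²] = 4.943 kip/in.
Capacity per unit length: r_n/Ω = (1/2.0) × 0.6 × 80 × (0.707 × 0.375) = 6.363 kip/in.
4.943 ≤ 6.363 → adequate.

f_max ≈ 4.94 kip/in; adequate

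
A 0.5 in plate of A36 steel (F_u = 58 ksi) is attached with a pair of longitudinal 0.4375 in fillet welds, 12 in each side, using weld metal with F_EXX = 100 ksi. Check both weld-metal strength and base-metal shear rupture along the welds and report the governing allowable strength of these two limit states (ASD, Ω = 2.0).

t_e = 0.707 × 0.4375 = 0.3093 in; L = 24 in.
Weld metal: R_n/Ω = (1/2.0) × 0.6 × 100 × 0.3093 × 24 = 222.7 kips.
Base metal (shear rupture): R_n/Ω = (1/2.0) × 0.6 × 58 × 0.5 × 24 = 208.8 kips.
Governing: base-metal shear rupture.

R_n/Ω ≈ 209 kips (base-metal shear rupture governs)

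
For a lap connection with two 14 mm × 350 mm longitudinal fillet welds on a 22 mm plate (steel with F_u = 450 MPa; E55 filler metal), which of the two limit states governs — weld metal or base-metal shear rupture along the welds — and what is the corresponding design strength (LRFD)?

E55XX → F_EXX = 550 MPa.
t_e = 0.707 × 14 = 9.898 mm; L = 700 mm.
Weld metal: φR_n = 0.75 × 0.6 × 550 × 9.898 × 700 × 10⁻³ = 1715 kN.
Base metal (shear rupture): φR_n = 0.75 × 0.6 × 450 × 22 × 700 × 10⁻³ = 3118 kN.
Governing: weld metal.

φR_n ≈ 1710 kN (weld metal governs)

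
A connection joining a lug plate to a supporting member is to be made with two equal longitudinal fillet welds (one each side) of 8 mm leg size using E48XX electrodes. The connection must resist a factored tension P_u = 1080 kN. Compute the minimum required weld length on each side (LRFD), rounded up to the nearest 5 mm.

L = 445 mm on each side

E48XX → F_EXX = 480 MPa.
Throat t_e = 0.707 × 8 = 5.656 mm.
φr_n = 0.75 × 0.6 × 480 × 5.656 × 10⁻³ = 1.222 kN/mm.
L_req = P_u / φr_n = 1080 / 1.222 = 884 mm total.
Per side: 884 / 2 = 442 mm.
Round up → use L = 445 mm on each side.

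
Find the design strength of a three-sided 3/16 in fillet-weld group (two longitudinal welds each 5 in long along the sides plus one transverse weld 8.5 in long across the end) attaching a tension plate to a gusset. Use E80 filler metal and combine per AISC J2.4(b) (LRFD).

φR_n ≈ 101 kips

E80XX → F_EXX = 80 ksi.
t_e = 0.707 × 0.1875 = 0.1326 in.
R_nwl = 0.6 × 80 × 0.1326 × 10 = 63.63 kips (longitudinal, 2 welds).
R_nwt = 0.6 × 80 × 0.1326 × 8.5 = 54.09 kips (transverse, base value).
(i) R_nwl + R_nwt = 117.7 kips; (ii) 0.85 R_nwl + 1.5 R_nwt = 135.2 kips.
R_n = max = 135.2 kips [governs: (ii)]; φR_n = 101.4 kips.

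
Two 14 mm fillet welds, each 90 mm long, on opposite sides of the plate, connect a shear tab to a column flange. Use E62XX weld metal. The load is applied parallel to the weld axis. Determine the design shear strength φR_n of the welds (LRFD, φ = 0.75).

E62XX → F_EXX = 620 MPa.
Effective throat t_e = 0.707 × 14 = 9.898 mm.
Total length L = 180 mm; A_we = 9.898 × 180 = 1782 mm².
F_nw = 0.6 F_EXX = 0.6 × 620 = 372 MPa.
φR_n = 0.75 × 372 × 1782 × 10⁻³ = 497.1 kN.

φR_n ≈ 497 kN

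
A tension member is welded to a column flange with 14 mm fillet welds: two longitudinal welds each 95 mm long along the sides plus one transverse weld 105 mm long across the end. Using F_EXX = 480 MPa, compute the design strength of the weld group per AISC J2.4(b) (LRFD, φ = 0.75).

φR_n ≈ 682 kN

t_e = 0.707 × 14 = 9.898 mm.
R_nwl = 0.6 × 480 × 9.898 × 190 × 10⁻³ = 541.6 kN (longitudinal, 2 welds).
R_nwt = 0.6 × 480 × 9.898 × 105 × 10⁻³ = 299.3 kN (transverse, base value).
(i) R_nwl + R_nwt = 840.9 kN; (ii) 0.85 R_nwl + 1.5 R_nwt = 909.3 kN.
R_n = max = 909.3 kN [governs: (ii)]; φR_n = 682 kN.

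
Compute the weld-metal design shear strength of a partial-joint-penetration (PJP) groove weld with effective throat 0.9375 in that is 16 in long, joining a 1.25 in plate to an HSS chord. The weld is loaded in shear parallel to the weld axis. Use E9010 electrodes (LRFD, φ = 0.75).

φR_n ≈ 608 kip

E90XX → F_EXX = 90 ksi.
Effective throat (given) t_e = 0.9375 in.
A_we = 0.9375 × 16 = 15 in².
F_nw = 0.6 F_EXX = 54 ksi.
φR_n = 0.75 × 54 × 15 = 607.5 kip.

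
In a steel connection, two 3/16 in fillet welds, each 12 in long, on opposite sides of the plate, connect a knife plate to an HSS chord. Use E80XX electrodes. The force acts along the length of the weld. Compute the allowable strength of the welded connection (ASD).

E80XX → F_EXX = 80 ksi.
Effective throat t_e = 0.707 × 0.1875 = 0.1326 in.
Total length L = 24 in; A_we = 0.1326 × 24 = 3.181 in².
F_nw = 0.6 F_EXX = 0.6 × 80 = 48 ksi.
R_n = 48 × 3.181 = 152.7 kip; R_n/Ω = 152.7/2.0 = 76.36 kip.

R_n/Ω ≈ 76.4 kip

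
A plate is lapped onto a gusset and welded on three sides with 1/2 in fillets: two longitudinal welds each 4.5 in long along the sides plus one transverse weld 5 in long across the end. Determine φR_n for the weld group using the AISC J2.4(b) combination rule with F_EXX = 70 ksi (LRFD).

φR_n ≈ 169 kip

t_e = 0.707 × 0.5 = 0.3535 in.
R_nwl = 0.6 × 70 × 0.3535 × 9 = 133.6 kip (longitudinal, 2 welds).
R_nwt = 0.6 × 70 × 0.3535 × 5 = 74.23 kip (transverse, base value).
(i) R_nwl + R_nwt = 207.9 kip; (ii) 0.85 R_nwl + 1.5 R_nwt = 224.9 kip.
R_n = max = 224.9 kip [governs: (ii)]; φR_n = 168.7 kip.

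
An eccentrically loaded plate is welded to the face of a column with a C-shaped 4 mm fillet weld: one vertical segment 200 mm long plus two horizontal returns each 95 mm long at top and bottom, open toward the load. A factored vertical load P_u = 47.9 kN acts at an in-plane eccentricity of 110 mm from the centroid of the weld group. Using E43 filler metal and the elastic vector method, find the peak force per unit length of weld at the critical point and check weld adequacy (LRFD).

f_max ≈ 310 N/mm; adequate

E43XX → F_EXX = 430 MPa.
Total weld length L_w = 390 mm. Treat welds as unit-width lines.
Centroid: x̄ = 2×95×47.5 / 390 = 23.14 mm from the vertical weld.
Polar moment about centroid: J = I_x + I_y = [200³/12 + 2×95×100²] + [200×23.14² + 2(95³/12 + 95×24.36²)] = 2929000 mm³.
Direct shear f_v = P/L_w = 47.9×10³ / 390 = 122.8 N/mm (vertical).
Torsion M = P·e = 47.9×10³ × 110 = 5269000 N·mm.
Critical point at (x, y) = (71.86, 100) from centroid. f_tx = M·y/J = 179.9 N/mm; f_ty = M·x/J = 129.2 N/mm.
Resultant f_max = √[f_tx² + (f_v + f_ty)²] = √[179.9² + (122.8 + 129.2)²] = 309.7 N/mm.
Capacity per unit length: φr_n = 0.75 × 0.6 × 430 × (0.707 × 4) = 547.2 N/mm.
309.7 ≤ 547.2 → adequate.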